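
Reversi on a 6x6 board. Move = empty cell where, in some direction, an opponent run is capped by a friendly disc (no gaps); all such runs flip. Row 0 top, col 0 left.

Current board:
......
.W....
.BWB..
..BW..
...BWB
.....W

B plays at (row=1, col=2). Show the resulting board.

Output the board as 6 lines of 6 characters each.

Answer: ......
.WB...
.BBB..
..BW..
...BWB
.....W

Derivation:
Place B at (1,2); scan 8 dirs for brackets.
Dir NW: first cell '.' (not opp) -> no flip
Dir N: first cell '.' (not opp) -> no flip
Dir NE: first cell '.' (not opp) -> no flip
Dir W: opp run (1,1), next='.' -> no flip
Dir E: first cell '.' (not opp) -> no flip
Dir SW: first cell 'B' (not opp) -> no flip
Dir S: opp run (2,2) capped by B -> flip
Dir SE: first cell 'B' (not opp) -> no flip
All flips: (2,2)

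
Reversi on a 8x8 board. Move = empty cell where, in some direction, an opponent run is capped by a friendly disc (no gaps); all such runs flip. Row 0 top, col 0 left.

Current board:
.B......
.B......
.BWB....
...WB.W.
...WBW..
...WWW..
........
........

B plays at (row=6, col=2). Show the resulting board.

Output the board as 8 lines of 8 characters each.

Place B at (6,2); scan 8 dirs for brackets.
Dir NW: first cell '.' (not opp) -> no flip
Dir N: first cell '.' (not opp) -> no flip
Dir NE: opp run (5,3) capped by B -> flip
Dir W: first cell '.' (not opp) -> no flip
Dir E: first cell '.' (not opp) -> no flip
Dir SW: first cell '.' (not opp) -> no flip
Dir S: first cell '.' (not opp) -> no flip
Dir SE: first cell '.' (not opp) -> no flip
All flips: (5,3)

Answer: .B......
.B......
.BWB....
...WB.W.
...WBW..
...BWW..
..B.....
........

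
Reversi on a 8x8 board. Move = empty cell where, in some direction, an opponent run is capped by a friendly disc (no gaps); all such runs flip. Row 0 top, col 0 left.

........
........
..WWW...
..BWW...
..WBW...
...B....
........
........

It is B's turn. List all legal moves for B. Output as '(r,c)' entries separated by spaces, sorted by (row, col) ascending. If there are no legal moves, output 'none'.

Answer: (1,2) (1,3) (1,4) (2,5) (3,1) (3,5) (4,1) (4,5) (5,2)

Derivation:
(1,1): no bracket -> illegal
(1,2): flips 1 -> legal
(1,3): flips 2 -> legal
(1,4): flips 1 -> legal
(1,5): no bracket -> illegal
(2,1): no bracket -> illegal
(2,5): flips 1 -> legal
(3,1): flips 1 -> legal
(3,5): flips 3 -> legal
(4,1): flips 1 -> legal
(4,5): flips 1 -> legal
(5,1): no bracket -> illegal
(5,2): flips 1 -> legal
(5,4): no bracket -> illegal
(5,5): no bracket -> illegal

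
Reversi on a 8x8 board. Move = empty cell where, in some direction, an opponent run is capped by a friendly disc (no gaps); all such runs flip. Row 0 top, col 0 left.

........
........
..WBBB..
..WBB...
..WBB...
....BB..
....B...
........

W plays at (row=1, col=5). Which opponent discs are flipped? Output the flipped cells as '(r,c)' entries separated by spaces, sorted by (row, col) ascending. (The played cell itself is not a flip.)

Dir NW: first cell '.' (not opp) -> no flip
Dir N: first cell '.' (not opp) -> no flip
Dir NE: first cell '.' (not opp) -> no flip
Dir W: first cell '.' (not opp) -> no flip
Dir E: first cell '.' (not opp) -> no flip
Dir SW: opp run (2,4) (3,3) capped by W -> flip
Dir S: opp run (2,5), next='.' -> no flip
Dir SE: first cell '.' (not opp) -> no flip

Answer: (2,4) (3,3)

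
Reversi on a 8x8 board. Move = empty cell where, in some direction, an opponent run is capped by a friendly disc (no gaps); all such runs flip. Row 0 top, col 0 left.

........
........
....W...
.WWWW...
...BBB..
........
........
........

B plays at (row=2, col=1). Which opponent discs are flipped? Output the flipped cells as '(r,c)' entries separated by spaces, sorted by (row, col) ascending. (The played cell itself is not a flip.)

Dir NW: first cell '.' (not opp) -> no flip
Dir N: first cell '.' (not opp) -> no flip
Dir NE: first cell '.' (not opp) -> no flip
Dir W: first cell '.' (not opp) -> no flip
Dir E: first cell '.' (not opp) -> no flip
Dir SW: first cell '.' (not opp) -> no flip
Dir S: opp run (3,1), next='.' -> no flip
Dir SE: opp run (3,2) capped by B -> flip

Answer: (3,2)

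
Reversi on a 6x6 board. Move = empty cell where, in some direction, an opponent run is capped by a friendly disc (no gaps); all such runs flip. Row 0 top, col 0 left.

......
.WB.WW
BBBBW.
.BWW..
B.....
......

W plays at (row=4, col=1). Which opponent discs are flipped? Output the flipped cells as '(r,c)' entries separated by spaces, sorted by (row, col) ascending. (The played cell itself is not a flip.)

Answer: (2,1) (3,1)

Derivation:
Dir NW: first cell '.' (not opp) -> no flip
Dir N: opp run (3,1) (2,1) capped by W -> flip
Dir NE: first cell 'W' (not opp) -> no flip
Dir W: opp run (4,0), next=edge -> no flip
Dir E: first cell '.' (not opp) -> no flip
Dir SW: first cell '.' (not opp) -> no flip
Dir S: first cell '.' (not opp) -> no flip
Dir SE: first cell '.' (not opp) -> no flip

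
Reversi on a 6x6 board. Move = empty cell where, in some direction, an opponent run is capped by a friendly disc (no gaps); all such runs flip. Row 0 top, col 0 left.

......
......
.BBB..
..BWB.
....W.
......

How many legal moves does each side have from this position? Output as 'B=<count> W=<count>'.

Answer: B=3 W=5

Derivation:
-- B to move --
(2,4): no bracket -> illegal
(3,5): no bracket -> illegal
(4,2): no bracket -> illegal
(4,3): flips 1 -> legal
(4,5): no bracket -> illegal
(5,3): no bracket -> illegal
(5,4): flips 1 -> legal
(5,5): flips 2 -> legal
B mobility = 3
-- W to move --
(1,0): no bracket -> illegal
(1,1): flips 1 -> legal
(1,2): no bracket -> illegal
(1,3): flips 1 -> legal
(1,4): no bracket -> illegal
(2,0): no bracket -> illegal
(2,4): flips 1 -> legal
(2,5): no bracket -> illegal
(3,0): no bracket -> illegal
(3,1): flips 1 -> legal
(3,5): flips 1 -> legal
(4,1): no bracket -> illegal
(4,2): no bracket -> illegal
(4,3): no bracket -> illegal
(4,5): no bracket -> illegal
W mobility = 5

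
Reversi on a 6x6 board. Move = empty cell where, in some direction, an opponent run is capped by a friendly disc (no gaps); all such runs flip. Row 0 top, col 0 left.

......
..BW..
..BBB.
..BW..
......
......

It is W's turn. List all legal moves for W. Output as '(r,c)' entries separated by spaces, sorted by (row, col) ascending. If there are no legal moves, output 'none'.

(0,1): no bracket -> illegal
(0,2): no bracket -> illegal
(0,3): no bracket -> illegal
(1,1): flips 2 -> legal
(1,4): no bracket -> illegal
(1,5): flips 1 -> legal
(2,1): no bracket -> illegal
(2,5): no bracket -> illegal
(3,1): flips 2 -> legal
(3,4): no bracket -> illegal
(3,5): flips 1 -> legal
(4,1): no bracket -> illegal
(4,2): no bracket -> illegal
(4,3): no bracket -> illegal

Answer: (1,1) (1,5) (3,1) (3,5)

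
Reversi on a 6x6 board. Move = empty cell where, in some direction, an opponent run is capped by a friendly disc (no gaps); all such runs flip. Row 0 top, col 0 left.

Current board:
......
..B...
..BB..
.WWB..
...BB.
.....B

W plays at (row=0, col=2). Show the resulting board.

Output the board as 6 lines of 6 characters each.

Place W at (0,2); scan 8 dirs for brackets.
Dir NW: edge -> no flip
Dir N: edge -> no flip
Dir NE: edge -> no flip
Dir W: first cell '.' (not opp) -> no flip
Dir E: first cell '.' (not opp) -> no flip
Dir SW: first cell '.' (not opp) -> no flip
Dir S: opp run (1,2) (2,2) capped by W -> flip
Dir SE: first cell '.' (not opp) -> no flip
All flips: (1,2) (2,2)

Answer: ..W...
..W...
..WB..
.WWB..
...BB.
.....B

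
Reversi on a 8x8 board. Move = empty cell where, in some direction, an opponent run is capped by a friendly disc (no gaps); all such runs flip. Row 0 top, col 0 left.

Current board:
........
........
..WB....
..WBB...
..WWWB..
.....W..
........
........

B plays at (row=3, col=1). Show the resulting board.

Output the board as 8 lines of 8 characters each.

Answer: ........
........
..WB....
.BBBB...
..WWWB..
.....W..
........
........

Derivation:
Place B at (3,1); scan 8 dirs for brackets.
Dir NW: first cell '.' (not opp) -> no flip
Dir N: first cell '.' (not opp) -> no flip
Dir NE: opp run (2,2), next='.' -> no flip
Dir W: first cell '.' (not opp) -> no flip
Dir E: opp run (3,2) capped by B -> flip
Dir SW: first cell '.' (not opp) -> no flip
Dir S: first cell '.' (not opp) -> no flip
Dir SE: opp run (4,2), next='.' -> no flip
All flips: (3,2)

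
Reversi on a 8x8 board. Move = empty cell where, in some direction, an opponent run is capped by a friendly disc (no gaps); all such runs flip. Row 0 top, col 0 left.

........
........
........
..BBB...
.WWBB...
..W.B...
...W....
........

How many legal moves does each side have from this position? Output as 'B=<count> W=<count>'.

-- B to move --
(3,0): no bracket -> illegal
(3,1): no bracket -> illegal
(4,0): flips 2 -> legal
(5,0): flips 1 -> legal
(5,1): flips 1 -> legal
(5,3): no bracket -> illegal
(6,1): flips 1 -> legal
(6,2): flips 2 -> legal
(6,4): no bracket -> illegal
(7,2): flips 1 -> legal
(7,3): no bracket -> illegal
(7,4): no bracket -> illegal
B mobility = 6
-- W to move --
(2,1): no bracket -> illegal
(2,2): flips 1 -> legal
(2,3): flips 1 -> legal
(2,4): flips 1 -> legal
(2,5): flips 2 -> legal
(3,1): no bracket -> illegal
(3,5): no bracket -> illegal
(4,5): flips 3 -> legal
(5,3): no bracket -> illegal
(5,5): no bracket -> illegal
(6,4): no bracket -> illegal
(6,5): no bracket -> illegal
W mobility = 5

Answer: B=6 W=5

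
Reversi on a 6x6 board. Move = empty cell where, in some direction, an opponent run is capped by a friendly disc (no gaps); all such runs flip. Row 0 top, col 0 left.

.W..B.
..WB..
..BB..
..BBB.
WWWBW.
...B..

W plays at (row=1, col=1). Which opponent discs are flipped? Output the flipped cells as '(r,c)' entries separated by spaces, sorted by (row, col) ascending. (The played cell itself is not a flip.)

Dir NW: first cell '.' (not opp) -> no flip
Dir N: first cell 'W' (not opp) -> no flip
Dir NE: first cell '.' (not opp) -> no flip
Dir W: first cell '.' (not opp) -> no flip
Dir E: first cell 'W' (not opp) -> no flip
Dir SW: first cell '.' (not opp) -> no flip
Dir S: first cell '.' (not opp) -> no flip
Dir SE: opp run (2,2) (3,3) capped by W -> flip

Answer: (2,2) (3,3)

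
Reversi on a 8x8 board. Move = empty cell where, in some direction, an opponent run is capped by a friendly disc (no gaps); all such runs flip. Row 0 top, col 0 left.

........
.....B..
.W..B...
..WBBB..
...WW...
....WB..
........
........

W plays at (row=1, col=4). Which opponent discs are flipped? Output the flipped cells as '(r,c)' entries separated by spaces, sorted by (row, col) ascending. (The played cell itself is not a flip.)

Answer: (2,4) (3,4)

Derivation:
Dir NW: first cell '.' (not opp) -> no flip
Dir N: first cell '.' (not opp) -> no flip
Dir NE: first cell '.' (not opp) -> no flip
Dir W: first cell '.' (not opp) -> no flip
Dir E: opp run (1,5), next='.' -> no flip
Dir SW: first cell '.' (not opp) -> no flip
Dir S: opp run (2,4) (3,4) capped by W -> flip
Dir SE: first cell '.' (not opp) -> no flip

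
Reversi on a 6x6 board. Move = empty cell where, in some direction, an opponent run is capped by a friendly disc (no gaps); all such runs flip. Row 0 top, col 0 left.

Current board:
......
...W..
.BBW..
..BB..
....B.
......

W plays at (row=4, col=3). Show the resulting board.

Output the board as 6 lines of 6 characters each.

Answer: ......
...W..
.BBW..
..BW..
...WB.
......

Derivation:
Place W at (4,3); scan 8 dirs for brackets.
Dir NW: opp run (3,2) (2,1), next='.' -> no flip
Dir N: opp run (3,3) capped by W -> flip
Dir NE: first cell '.' (not opp) -> no flip
Dir W: first cell '.' (not opp) -> no flip
Dir E: opp run (4,4), next='.' -> no flip
Dir SW: first cell '.' (not opp) -> no flip
Dir S: first cell '.' (not opp) -> no flip
Dir SE: first cell '.' (not opp) -> no flip
All flips: (3,3)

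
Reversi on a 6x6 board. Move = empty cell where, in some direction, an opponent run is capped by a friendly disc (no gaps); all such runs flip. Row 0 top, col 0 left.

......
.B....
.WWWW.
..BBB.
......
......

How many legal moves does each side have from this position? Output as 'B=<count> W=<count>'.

Answer: B=6 W=7

Derivation:
-- B to move --
(1,0): flips 1 -> legal
(1,2): flips 2 -> legal
(1,3): flips 1 -> legal
(1,4): flips 2 -> legal
(1,5): flips 1 -> legal
(2,0): no bracket -> illegal
(2,5): no bracket -> illegal
(3,0): no bracket -> illegal
(3,1): flips 1 -> legal
(3,5): no bracket -> illegal
B mobility = 6
-- W to move --
(0,0): flips 1 -> legal
(0,1): flips 1 -> legal
(0,2): no bracket -> illegal
(1,0): no bracket -> illegal
(1,2): no bracket -> illegal
(2,0): no bracket -> illegal
(2,5): no bracket -> illegal
(3,1): no bracket -> illegal
(3,5): no bracket -> illegal
(4,1): flips 1 -> legal
(4,2): flips 2 -> legal
(4,3): flips 2 -> legal
(4,4): flips 2 -> legal
(4,5): flips 1 -> legal
W mobility = 7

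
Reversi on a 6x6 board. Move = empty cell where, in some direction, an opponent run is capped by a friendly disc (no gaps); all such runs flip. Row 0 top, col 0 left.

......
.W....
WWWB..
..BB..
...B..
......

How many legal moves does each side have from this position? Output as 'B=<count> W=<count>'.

-- B to move --
(0,0): flips 2 -> legal
(0,1): no bracket -> illegal
(0,2): no bracket -> illegal
(1,0): flips 1 -> legal
(1,2): flips 1 -> legal
(1,3): no bracket -> illegal
(3,0): no bracket -> illegal
(3,1): no bracket -> illegal
B mobility = 3
-- W to move --
(1,2): no bracket -> illegal
(1,3): no bracket -> illegal
(1,4): no bracket -> illegal
(2,4): flips 1 -> legal
(3,1): no bracket -> illegal
(3,4): no bracket -> illegal
(4,1): no bracket -> illegal
(4,2): flips 1 -> legal
(4,4): flips 1 -> legal
(5,2): no bracket -> illegal
(5,3): no bracket -> illegal
(5,4): flips 2 -> legal
W mobility = 4

Answer: B=3 W=4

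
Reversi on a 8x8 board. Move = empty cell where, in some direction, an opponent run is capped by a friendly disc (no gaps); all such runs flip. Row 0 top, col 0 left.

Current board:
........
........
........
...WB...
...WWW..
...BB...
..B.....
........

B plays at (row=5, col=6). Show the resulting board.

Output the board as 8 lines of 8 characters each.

Place B at (5,6); scan 8 dirs for brackets.
Dir NW: opp run (4,5) capped by B -> flip
Dir N: first cell '.' (not opp) -> no flip
Dir NE: first cell '.' (not opp) -> no flip
Dir W: first cell '.' (not opp) -> no flip
Dir E: first cell '.' (not opp) -> no flip
Dir SW: first cell '.' (not opp) -> no flip
Dir S: first cell '.' (not opp) -> no flip
Dir SE: first cell '.' (not opp) -> no flip
All flips: (4,5)

Answer: ........
........
........
...WB...
...WWB..
...BB.B.
..B.....
........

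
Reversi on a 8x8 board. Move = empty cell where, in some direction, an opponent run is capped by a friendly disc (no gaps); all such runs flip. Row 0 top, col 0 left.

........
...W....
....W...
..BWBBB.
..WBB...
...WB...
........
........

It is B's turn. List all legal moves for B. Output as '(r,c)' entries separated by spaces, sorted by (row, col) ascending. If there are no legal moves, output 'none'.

Answer: (0,2) (1,4) (2,2) (2,3) (4,1) (5,2) (6,2) (6,3)

Derivation:
(0,2): flips 2 -> legal
(0,3): no bracket -> illegal
(0,4): no bracket -> illegal
(1,2): no bracket -> illegal
(1,4): flips 1 -> legal
(1,5): no bracket -> illegal
(2,2): flips 1 -> legal
(2,3): flips 1 -> legal
(2,5): no bracket -> illegal
(3,1): no bracket -> illegal
(4,1): flips 1 -> legal
(5,1): no bracket -> illegal
(5,2): flips 2 -> legal
(6,2): flips 1 -> legal
(6,3): flips 1 -> legal
(6,4): no bracket -> illegal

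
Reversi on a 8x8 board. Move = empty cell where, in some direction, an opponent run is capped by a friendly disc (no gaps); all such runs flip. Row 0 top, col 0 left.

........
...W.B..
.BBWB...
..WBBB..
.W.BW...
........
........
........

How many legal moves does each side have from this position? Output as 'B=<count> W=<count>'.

Answer: B=10 W=14

Derivation:
-- B to move --
(0,2): flips 1 -> legal
(0,3): flips 2 -> legal
(0,4): flips 1 -> legal
(1,2): flips 1 -> legal
(1,4): no bracket -> illegal
(3,0): no bracket -> illegal
(3,1): flips 1 -> legal
(4,0): no bracket -> illegal
(4,2): flips 1 -> legal
(4,5): flips 1 -> legal
(5,0): no bracket -> illegal
(5,1): no bracket -> illegal
(5,2): no bracket -> illegal
(5,3): flips 1 -> legal
(5,4): flips 1 -> legal
(5,5): flips 1 -> legal
B mobility = 10
-- W to move --
(0,4): no bracket -> illegal
(0,5): no bracket -> illegal
(0,6): no bracket -> illegal
(1,0): flips 1 -> legal
(1,1): flips 2 -> legal
(1,2): flips 1 -> legal
(1,4): flips 2 -> legal
(1,6): no bracket -> illegal
(2,0): flips 2 -> legal
(2,5): flips 1 -> legal
(2,6): flips 1 -> legal
(3,0): no bracket -> illegal
(3,1): flips 1 -> legal
(3,6): flips 3 -> legal
(4,2): flips 1 -> legal
(4,5): flips 1 -> legal
(4,6): flips 2 -> legal
(5,2): no bracket -> illegal
(5,3): flips 2 -> legal
(5,4): flips 1 -> legal
W mobility = 14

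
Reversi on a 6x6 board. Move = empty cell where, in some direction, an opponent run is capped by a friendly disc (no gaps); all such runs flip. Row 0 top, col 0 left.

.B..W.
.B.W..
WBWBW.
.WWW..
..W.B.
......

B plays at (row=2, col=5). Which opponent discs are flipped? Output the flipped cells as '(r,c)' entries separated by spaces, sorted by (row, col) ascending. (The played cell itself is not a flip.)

Answer: (2,4)

Derivation:
Dir NW: first cell '.' (not opp) -> no flip
Dir N: first cell '.' (not opp) -> no flip
Dir NE: edge -> no flip
Dir W: opp run (2,4) capped by B -> flip
Dir E: edge -> no flip
Dir SW: first cell '.' (not opp) -> no flip
Dir S: first cell '.' (not opp) -> no flip
Dir SE: edge -> no flip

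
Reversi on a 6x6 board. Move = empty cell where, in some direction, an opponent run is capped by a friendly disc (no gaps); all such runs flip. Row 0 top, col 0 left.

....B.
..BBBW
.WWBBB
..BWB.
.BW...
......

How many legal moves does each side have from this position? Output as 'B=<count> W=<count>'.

Answer: B=8 W=7

Derivation:
-- B to move --
(0,5): flips 1 -> legal
(1,0): flips 1 -> legal
(1,1): no bracket -> illegal
(2,0): flips 2 -> legal
(3,0): flips 1 -> legal
(3,1): flips 1 -> legal
(4,3): flips 2 -> legal
(4,4): no bracket -> illegal
(5,1): flips 2 -> legal
(5,2): flips 1 -> legal
(5,3): no bracket -> illegal
B mobility = 8
-- W to move --
(0,1): no bracket -> illegal
(0,2): flips 1 -> legal
(0,3): flips 3 -> legal
(0,5): no bracket -> illegal
(1,1): flips 3 -> legal
(3,0): no bracket -> illegal
(3,1): flips 1 -> legal
(3,5): flips 2 -> legal
(4,0): flips 1 -> legal
(4,3): flips 1 -> legal
(4,4): no bracket -> illegal
(4,5): no bracket -> illegal
(5,0): no bracket -> illegal
(5,1): no bracket -> illegal
(5,2): no bracket -> illegal
W mobility = 7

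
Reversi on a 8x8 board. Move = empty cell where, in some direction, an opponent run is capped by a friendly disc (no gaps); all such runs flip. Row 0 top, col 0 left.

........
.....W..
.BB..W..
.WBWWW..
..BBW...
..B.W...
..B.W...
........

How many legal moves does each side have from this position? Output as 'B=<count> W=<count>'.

-- B to move --
(0,4): no bracket -> illegal
(0,5): no bracket -> illegal
(0,6): no bracket -> illegal
(1,4): no bracket -> illegal
(1,6): flips 2 -> legal
(2,0): flips 1 -> legal
(2,3): flips 1 -> legal
(2,4): flips 1 -> legal
(2,6): no bracket -> illegal
(3,0): flips 1 -> legal
(3,6): flips 3 -> legal
(4,0): flips 1 -> legal
(4,1): flips 1 -> legal
(4,5): flips 1 -> legal
(4,6): no bracket -> illegal
(5,3): no bracket -> illegal
(5,5): flips 2 -> legal
(6,3): no bracket -> illegal
(6,5): flips 1 -> legal
(7,3): no bracket -> illegal
(7,4): no bracket -> illegal
(7,5): no bracket -> illegal
B mobility = 11
-- W to move --
(1,0): flips 3 -> legal
(1,1): flips 2 -> legal
(1,2): no bracket -> illegal
(1,3): flips 1 -> legal
(2,0): no bracket -> illegal
(2,3): no bracket -> illegal
(3,0): no bracket -> illegal
(4,1): flips 2 -> legal
(5,1): flips 1 -> legal
(5,3): flips 2 -> legal
(6,1): flips 2 -> legal
(6,3): no bracket -> illegal
(7,1): no bracket -> illegal
(7,2): no bracket -> illegal
(7,3): no bracket -> illegal
W mobility = 7

Answer: B=11 W=7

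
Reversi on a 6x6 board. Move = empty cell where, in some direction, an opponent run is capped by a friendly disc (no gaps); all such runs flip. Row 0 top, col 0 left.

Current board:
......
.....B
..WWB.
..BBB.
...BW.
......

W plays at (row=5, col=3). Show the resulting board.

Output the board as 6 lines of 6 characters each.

Place W at (5,3); scan 8 dirs for brackets.
Dir NW: first cell '.' (not opp) -> no flip
Dir N: opp run (4,3) (3,3) capped by W -> flip
Dir NE: first cell 'W' (not opp) -> no flip
Dir W: first cell '.' (not opp) -> no flip
Dir E: first cell '.' (not opp) -> no flip
Dir SW: edge -> no flip
Dir S: edge -> no flip
Dir SE: edge -> no flip
All flips: (3,3) (4,3)

Answer: ......
.....B
..WWB.
..BWB.
...WW.
...W..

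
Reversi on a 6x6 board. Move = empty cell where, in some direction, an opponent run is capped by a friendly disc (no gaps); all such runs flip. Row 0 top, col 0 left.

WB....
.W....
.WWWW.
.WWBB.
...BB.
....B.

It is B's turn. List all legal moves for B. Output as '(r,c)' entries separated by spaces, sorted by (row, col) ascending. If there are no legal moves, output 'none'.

(0,2): no bracket -> illegal
(1,0): flips 2 -> legal
(1,2): flips 1 -> legal
(1,3): flips 1 -> legal
(1,4): flips 1 -> legal
(1,5): flips 1 -> legal
(2,0): no bracket -> illegal
(2,5): no bracket -> illegal
(3,0): flips 2 -> legal
(3,5): no bracket -> illegal
(4,0): no bracket -> illegal
(4,1): flips 3 -> legal
(4,2): no bracket -> illegal

Answer: (1,0) (1,2) (1,3) (1,4) (1,5) (3,0) (4,1)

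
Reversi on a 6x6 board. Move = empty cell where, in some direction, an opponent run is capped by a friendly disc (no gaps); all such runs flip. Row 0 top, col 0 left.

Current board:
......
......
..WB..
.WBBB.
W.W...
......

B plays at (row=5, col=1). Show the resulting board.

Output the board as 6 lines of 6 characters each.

Place B at (5,1); scan 8 dirs for brackets.
Dir NW: opp run (4,0), next=edge -> no flip
Dir N: first cell '.' (not opp) -> no flip
Dir NE: opp run (4,2) capped by B -> flip
Dir W: first cell '.' (not opp) -> no flip
Dir E: first cell '.' (not opp) -> no flip
Dir SW: edge -> no flip
Dir S: edge -> no flip
Dir SE: edge -> no flip
All flips: (4,2)

Answer: ......
......
..WB..
.WBBB.
W.B...
.B....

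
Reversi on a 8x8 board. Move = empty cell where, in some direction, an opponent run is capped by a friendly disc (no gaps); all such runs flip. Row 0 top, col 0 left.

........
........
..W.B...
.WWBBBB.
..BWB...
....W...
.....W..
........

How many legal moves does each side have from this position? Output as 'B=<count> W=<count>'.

Answer: B=7 W=9

Derivation:
-- B to move --
(1,1): flips 1 -> legal
(1,2): flips 2 -> legal
(1,3): no bracket -> illegal
(2,0): flips 1 -> legal
(2,1): no bracket -> illegal
(2,3): no bracket -> illegal
(3,0): flips 2 -> legal
(4,0): no bracket -> illegal
(4,1): no bracket -> illegal
(4,5): no bracket -> illegal
(5,2): flips 1 -> legal
(5,3): flips 1 -> legal
(5,5): no bracket -> illegal
(5,6): no bracket -> illegal
(6,3): no bracket -> illegal
(6,4): flips 1 -> legal
(6,6): no bracket -> illegal
(7,4): no bracket -> illegal
(7,5): no bracket -> illegal
(7,6): no bracket -> illegal
B mobility = 7
-- W to move --
(1,3): no bracket -> illegal
(1,4): flips 3 -> legal
(1,5): no bracket -> illegal
(2,3): flips 1 -> legal
(2,5): flips 1 -> legal
(2,6): no bracket -> illegal
(2,7): no bracket -> illegal
(3,7): flips 4 -> legal
(4,1): flips 1 -> legal
(4,5): flips 1 -> legal
(4,6): no bracket -> illegal
(4,7): no bracket -> illegal
(5,1): no bracket -> illegal
(5,2): flips 1 -> legal
(5,3): flips 1 -> legal
(5,5): flips 2 -> legal
W mobility = 9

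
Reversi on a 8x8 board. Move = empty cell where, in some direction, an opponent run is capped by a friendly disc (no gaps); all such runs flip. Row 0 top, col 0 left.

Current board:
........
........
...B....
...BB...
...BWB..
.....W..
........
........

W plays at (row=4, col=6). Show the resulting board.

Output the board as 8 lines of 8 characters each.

Place W at (4,6); scan 8 dirs for brackets.
Dir NW: first cell '.' (not opp) -> no flip
Dir N: first cell '.' (not opp) -> no flip
Dir NE: first cell '.' (not opp) -> no flip
Dir W: opp run (4,5) capped by W -> flip
Dir E: first cell '.' (not opp) -> no flip
Dir SW: first cell 'W' (not opp) -> no flip
Dir S: first cell '.' (not opp) -> no flip
Dir SE: first cell '.' (not opp) -> no flip
All flips: (4,5)

Answer: ........
........
...B....
...BB...
...BWWW.
.....W..
........
........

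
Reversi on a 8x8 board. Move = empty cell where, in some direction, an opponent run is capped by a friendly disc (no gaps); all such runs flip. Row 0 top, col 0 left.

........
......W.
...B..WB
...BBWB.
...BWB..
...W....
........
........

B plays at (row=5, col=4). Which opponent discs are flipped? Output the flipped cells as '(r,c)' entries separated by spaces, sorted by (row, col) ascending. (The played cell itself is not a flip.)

Dir NW: first cell 'B' (not opp) -> no flip
Dir N: opp run (4,4) capped by B -> flip
Dir NE: first cell 'B' (not opp) -> no flip
Dir W: opp run (5,3), next='.' -> no flip
Dir E: first cell '.' (not opp) -> no flip
Dir SW: first cell '.' (not opp) -> no flip
Dir S: first cell '.' (not opp) -> no flip
Dir SE: first cell '.' (not opp) -> no flip

Answer: (4,4)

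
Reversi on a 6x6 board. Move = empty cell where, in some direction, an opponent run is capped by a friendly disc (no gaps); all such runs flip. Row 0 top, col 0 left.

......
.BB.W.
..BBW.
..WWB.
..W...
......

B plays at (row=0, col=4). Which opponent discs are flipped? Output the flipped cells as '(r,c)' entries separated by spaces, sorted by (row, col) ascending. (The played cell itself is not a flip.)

Dir NW: edge -> no flip
Dir N: edge -> no flip
Dir NE: edge -> no flip
Dir W: first cell '.' (not opp) -> no flip
Dir E: first cell '.' (not opp) -> no flip
Dir SW: first cell '.' (not opp) -> no flip
Dir S: opp run (1,4) (2,4) capped by B -> flip
Dir SE: first cell '.' (not opp) -> no flip

Answer: (1,4) (2,4)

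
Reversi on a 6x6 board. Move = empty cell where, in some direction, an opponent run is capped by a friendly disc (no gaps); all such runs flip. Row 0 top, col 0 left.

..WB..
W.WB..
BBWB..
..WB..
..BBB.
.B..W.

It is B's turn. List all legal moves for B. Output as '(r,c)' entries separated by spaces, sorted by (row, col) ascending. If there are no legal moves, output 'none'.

Answer: (0,0) (0,1) (1,1) (3,1) (4,1)

Derivation:
(0,0): flips 1 -> legal
(0,1): flips 2 -> legal
(1,1): flips 2 -> legal
(3,1): flips 2 -> legal
(4,1): flips 1 -> legal
(4,5): no bracket -> illegal
(5,3): no bracket -> illegal
(5,5): no bracket -> illegal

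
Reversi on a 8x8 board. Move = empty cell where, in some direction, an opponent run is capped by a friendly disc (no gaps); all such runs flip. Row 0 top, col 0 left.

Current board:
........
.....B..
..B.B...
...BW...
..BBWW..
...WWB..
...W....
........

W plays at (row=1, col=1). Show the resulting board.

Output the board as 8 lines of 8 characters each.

Answer: ........
.W...B..
..W.B...
...WW...
..BBWW..
...WWB..
...W....
........

Derivation:
Place W at (1,1); scan 8 dirs for brackets.
Dir NW: first cell '.' (not opp) -> no flip
Dir N: first cell '.' (not opp) -> no flip
Dir NE: first cell '.' (not opp) -> no flip
Dir W: first cell '.' (not opp) -> no flip
Dir E: first cell '.' (not opp) -> no flip
Dir SW: first cell '.' (not opp) -> no flip
Dir S: first cell '.' (not opp) -> no flip
Dir SE: opp run (2,2) (3,3) capped by W -> flip
All flips: (2,2) (3,3)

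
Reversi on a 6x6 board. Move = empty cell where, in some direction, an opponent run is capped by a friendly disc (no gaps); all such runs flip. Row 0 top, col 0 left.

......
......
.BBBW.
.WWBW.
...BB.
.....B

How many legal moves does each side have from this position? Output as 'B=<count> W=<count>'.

-- B to move --
(1,3): no bracket -> illegal
(1,4): flips 2 -> legal
(1,5): flips 1 -> legal
(2,0): no bracket -> illegal
(2,5): flips 2 -> legal
(3,0): flips 2 -> legal
(3,5): flips 1 -> legal
(4,0): flips 1 -> legal
(4,1): flips 2 -> legal
(4,2): flips 1 -> legal
(4,5): flips 1 -> legal
B mobility = 9
-- W to move --
(1,0): flips 1 -> legal
(1,1): flips 1 -> legal
(1,2): flips 2 -> legal
(1,3): flips 1 -> legal
(1,4): flips 1 -> legal
(2,0): flips 3 -> legal
(3,0): no bracket -> illegal
(3,5): no bracket -> illegal
(4,2): flips 1 -> legal
(4,5): no bracket -> illegal
(5,2): flips 1 -> legal
(5,3): no bracket -> illegal
(5,4): flips 2 -> legal
W mobility = 9

Answer: B=9 W=9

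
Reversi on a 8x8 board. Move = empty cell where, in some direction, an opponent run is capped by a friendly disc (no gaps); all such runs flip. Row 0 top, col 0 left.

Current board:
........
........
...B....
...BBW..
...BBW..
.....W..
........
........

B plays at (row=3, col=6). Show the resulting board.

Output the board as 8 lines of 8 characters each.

Answer: ........
........
...B....
...BBBB.
...BBW..
.....W..
........
........

Derivation:
Place B at (3,6); scan 8 dirs for brackets.
Dir NW: first cell '.' (not opp) -> no flip
Dir N: first cell '.' (not opp) -> no flip
Dir NE: first cell '.' (not opp) -> no flip
Dir W: opp run (3,5) capped by B -> flip
Dir E: first cell '.' (not opp) -> no flip
Dir SW: opp run (4,5), next='.' -> no flip
Dir S: first cell '.' (not opp) -> no flip
Dir SE: first cell '.' (not opp) -> no flip
All flips: (3,5)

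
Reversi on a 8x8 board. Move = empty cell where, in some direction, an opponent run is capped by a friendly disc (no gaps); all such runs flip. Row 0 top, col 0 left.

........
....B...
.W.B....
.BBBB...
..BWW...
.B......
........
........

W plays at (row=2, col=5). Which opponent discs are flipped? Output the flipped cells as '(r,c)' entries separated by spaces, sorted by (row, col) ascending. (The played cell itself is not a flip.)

Dir NW: opp run (1,4), next='.' -> no flip
Dir N: first cell '.' (not opp) -> no flip
Dir NE: first cell '.' (not opp) -> no flip
Dir W: first cell '.' (not opp) -> no flip
Dir E: first cell '.' (not opp) -> no flip
Dir SW: opp run (3,4) capped by W -> flip
Dir S: first cell '.' (not opp) -> no flip
Dir SE: first cell '.' (not opp) -> no flip

Answer: (3,4)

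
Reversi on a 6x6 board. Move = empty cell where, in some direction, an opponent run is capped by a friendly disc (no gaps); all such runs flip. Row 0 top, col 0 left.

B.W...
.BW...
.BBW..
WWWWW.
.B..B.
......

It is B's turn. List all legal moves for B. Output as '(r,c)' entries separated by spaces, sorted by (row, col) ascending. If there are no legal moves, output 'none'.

(0,1): no bracket -> illegal
(0,3): flips 1 -> legal
(1,3): flips 1 -> legal
(1,4): flips 2 -> legal
(2,0): no bracket -> illegal
(2,4): flips 2 -> legal
(2,5): no bracket -> illegal
(3,5): no bracket -> illegal
(4,0): flips 1 -> legal
(4,2): flips 1 -> legal
(4,3): flips 1 -> legal
(4,5): no bracket -> illegal

Answer: (0,3) (1,3) (1,4) (2,4) (4,0) (4,2) (4,3)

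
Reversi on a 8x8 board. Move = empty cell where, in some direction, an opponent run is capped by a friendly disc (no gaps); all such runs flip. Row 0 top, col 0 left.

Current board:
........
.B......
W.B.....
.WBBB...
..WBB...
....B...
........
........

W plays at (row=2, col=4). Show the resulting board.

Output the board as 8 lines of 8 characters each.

Answer: ........
.B......
W.B.W...
.WBWB...
..WBB...
....B...
........
........

Derivation:
Place W at (2,4); scan 8 dirs for brackets.
Dir NW: first cell '.' (not opp) -> no flip
Dir N: first cell '.' (not opp) -> no flip
Dir NE: first cell '.' (not opp) -> no flip
Dir W: first cell '.' (not opp) -> no flip
Dir E: first cell '.' (not opp) -> no flip
Dir SW: opp run (3,3) capped by W -> flip
Dir S: opp run (3,4) (4,4) (5,4), next='.' -> no flip
Dir SE: first cell '.' (not opp) -> no flip
All flips: (3,3)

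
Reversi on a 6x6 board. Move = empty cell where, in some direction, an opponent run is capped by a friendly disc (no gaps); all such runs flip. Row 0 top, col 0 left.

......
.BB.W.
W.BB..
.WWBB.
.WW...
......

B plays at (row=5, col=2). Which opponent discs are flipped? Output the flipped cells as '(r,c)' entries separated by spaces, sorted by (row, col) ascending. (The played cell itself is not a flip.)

Answer: (3,2) (4,2)

Derivation:
Dir NW: opp run (4,1), next='.' -> no flip
Dir N: opp run (4,2) (3,2) capped by B -> flip
Dir NE: first cell '.' (not opp) -> no flip
Dir W: first cell '.' (not opp) -> no flip
Dir E: first cell '.' (not opp) -> no flip
Dir SW: edge -> no flip
Dir S: edge -> no flip
Dir SE: edge -> no flip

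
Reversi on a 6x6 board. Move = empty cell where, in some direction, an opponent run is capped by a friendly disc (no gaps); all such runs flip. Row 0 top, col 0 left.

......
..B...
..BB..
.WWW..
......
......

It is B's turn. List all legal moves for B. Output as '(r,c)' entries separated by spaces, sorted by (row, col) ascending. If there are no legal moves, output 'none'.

Answer: (4,0) (4,1) (4,2) (4,3) (4,4)

Derivation:
(2,0): no bracket -> illegal
(2,1): no bracket -> illegal
(2,4): no bracket -> illegal
(3,0): no bracket -> illegal
(3,4): no bracket -> illegal
(4,0): flips 1 -> legal
(4,1): flips 1 -> legal
(4,2): flips 1 -> legal
(4,3): flips 1 -> legal
(4,4): flips 1 -> legal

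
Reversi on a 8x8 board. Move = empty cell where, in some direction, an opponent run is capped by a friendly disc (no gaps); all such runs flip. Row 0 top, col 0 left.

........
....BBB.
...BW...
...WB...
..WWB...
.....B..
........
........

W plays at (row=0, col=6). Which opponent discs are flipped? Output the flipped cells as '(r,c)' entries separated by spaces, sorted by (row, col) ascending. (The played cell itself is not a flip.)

Answer: (1,5)

Derivation:
Dir NW: edge -> no flip
Dir N: edge -> no flip
Dir NE: edge -> no flip
Dir W: first cell '.' (not opp) -> no flip
Dir E: first cell '.' (not opp) -> no flip
Dir SW: opp run (1,5) capped by W -> flip
Dir S: opp run (1,6), next='.' -> no flip
Dir SE: first cell '.' (not opp) -> no flip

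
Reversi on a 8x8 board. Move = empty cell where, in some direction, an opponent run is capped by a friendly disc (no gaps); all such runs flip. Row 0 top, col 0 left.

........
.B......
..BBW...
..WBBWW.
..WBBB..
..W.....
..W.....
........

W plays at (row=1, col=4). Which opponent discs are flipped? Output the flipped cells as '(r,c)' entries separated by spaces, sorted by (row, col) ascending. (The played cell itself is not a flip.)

Dir NW: first cell '.' (not opp) -> no flip
Dir N: first cell '.' (not opp) -> no flip
Dir NE: first cell '.' (not opp) -> no flip
Dir W: first cell '.' (not opp) -> no flip
Dir E: first cell '.' (not opp) -> no flip
Dir SW: opp run (2,3) capped by W -> flip
Dir S: first cell 'W' (not opp) -> no flip
Dir SE: first cell '.' (not opp) -> no flip

Answer: (2,3)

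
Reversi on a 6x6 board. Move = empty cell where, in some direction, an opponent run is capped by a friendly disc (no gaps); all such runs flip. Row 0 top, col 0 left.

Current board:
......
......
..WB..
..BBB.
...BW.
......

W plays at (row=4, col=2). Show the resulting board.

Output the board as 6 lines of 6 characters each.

Answer: ......
......
..WB..
..WBB.
..WWW.
......

Derivation:
Place W at (4,2); scan 8 dirs for brackets.
Dir NW: first cell '.' (not opp) -> no flip
Dir N: opp run (3,2) capped by W -> flip
Dir NE: opp run (3,3), next='.' -> no flip
Dir W: first cell '.' (not opp) -> no flip
Dir E: opp run (4,3) capped by W -> flip
Dir SW: first cell '.' (not opp) -> no flip
Dir S: first cell '.' (not opp) -> no flip
Dir SE: first cell '.' (not opp) -> no flip
All flips: (3,2) (4,3)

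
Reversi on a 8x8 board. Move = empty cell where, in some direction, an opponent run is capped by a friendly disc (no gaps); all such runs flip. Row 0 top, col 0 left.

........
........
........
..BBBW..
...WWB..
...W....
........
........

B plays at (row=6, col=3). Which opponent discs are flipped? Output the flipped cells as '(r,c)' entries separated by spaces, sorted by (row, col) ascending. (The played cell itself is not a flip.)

Answer: (4,3) (5,3)

Derivation:
Dir NW: first cell '.' (not opp) -> no flip
Dir N: opp run (5,3) (4,3) capped by B -> flip
Dir NE: first cell '.' (not opp) -> no flip
Dir W: first cell '.' (not opp) -> no flip
Dir E: first cell '.' (not opp) -> no flip
Dir SW: first cell '.' (not opp) -> no flip
Dir S: first cell '.' (not opp) -> no flip
Dir SE: first cell '.' (not opp) -> no flip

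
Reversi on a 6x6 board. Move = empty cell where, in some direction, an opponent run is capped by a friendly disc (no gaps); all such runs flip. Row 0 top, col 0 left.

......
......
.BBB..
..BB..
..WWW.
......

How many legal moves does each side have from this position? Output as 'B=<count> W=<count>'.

-- B to move --
(3,1): no bracket -> illegal
(3,4): no bracket -> illegal
(3,5): no bracket -> illegal
(4,1): no bracket -> illegal
(4,5): no bracket -> illegal
(5,1): flips 1 -> legal
(5,2): flips 1 -> legal
(5,3): flips 1 -> legal
(5,4): flips 1 -> legal
(5,5): flips 1 -> legal
B mobility = 5
-- W to move --
(1,0): flips 2 -> legal
(1,1): flips 2 -> legal
(1,2): flips 2 -> legal
(1,3): flips 2 -> legal
(1,4): no bracket -> illegal
(2,0): no bracket -> illegal
(2,4): flips 1 -> legal
(3,0): no bracket -> illegal
(3,1): no bracket -> illegal
(3,4): no bracket -> illegal
(4,1): no bracket -> illegal
W mobility = 5

Answer: B=5 W=5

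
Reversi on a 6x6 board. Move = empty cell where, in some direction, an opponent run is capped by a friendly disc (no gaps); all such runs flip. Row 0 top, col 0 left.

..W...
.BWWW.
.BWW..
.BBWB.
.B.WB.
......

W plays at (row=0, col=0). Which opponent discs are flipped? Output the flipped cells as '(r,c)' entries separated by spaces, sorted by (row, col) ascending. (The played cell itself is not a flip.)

Dir NW: edge -> no flip
Dir N: edge -> no flip
Dir NE: edge -> no flip
Dir W: edge -> no flip
Dir E: first cell '.' (not opp) -> no flip
Dir SW: edge -> no flip
Dir S: first cell '.' (not opp) -> no flip
Dir SE: opp run (1,1) capped by W -> flip

Answer: (1,1)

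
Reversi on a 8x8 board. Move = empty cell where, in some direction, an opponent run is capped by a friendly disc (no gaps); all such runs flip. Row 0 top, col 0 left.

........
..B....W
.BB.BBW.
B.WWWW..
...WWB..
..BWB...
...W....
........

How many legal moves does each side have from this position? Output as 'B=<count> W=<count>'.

Answer: B=7 W=17

Derivation:
-- B to move --
(0,6): no bracket -> illegal
(0,7): no bracket -> illegal
(1,5): no bracket -> illegal
(1,6): no bracket -> illegal
(2,3): flips 1 -> legal
(2,7): flips 1 -> legal
(3,1): no bracket -> illegal
(3,6): no bracket -> illegal
(3,7): no bracket -> illegal
(4,1): no bracket -> illegal
(4,2): flips 4 -> legal
(4,6): flips 1 -> legal
(5,5): flips 2 -> legal
(6,2): no bracket -> illegal
(6,4): no bracket -> illegal
(7,2): flips 1 -> legal
(7,3): no bracket -> illegal
(7,4): flips 1 -> legal
B mobility = 7
-- W to move --
(0,1): no bracket -> illegal
(0,2): flips 2 -> legal
(0,3): no bracket -> illegal
(1,0): flips 1 -> legal
(1,1): flips 1 -> legal
(1,3): flips 1 -> legal
(1,4): flips 1 -> legal
(1,5): flips 2 -> legal
(1,6): flips 1 -> legal
(2,0): no bracket -> illegal
(2,3): flips 2 -> legal
(3,1): no bracket -> illegal
(3,6): flips 2 -> legal
(4,0): no bracket -> illegal
(4,1): flips 1 -> legal
(4,2): no bracket -> illegal
(4,6): flips 1 -> legal
(5,1): flips 1 -> legal
(5,5): flips 2 -> legal
(5,6): flips 1 -> legal
(6,1): flips 1 -> legal
(6,2): no bracket -> illegal
(6,4): flips 1 -> legal
(6,5): flips 1 -> legal
W mobility = 17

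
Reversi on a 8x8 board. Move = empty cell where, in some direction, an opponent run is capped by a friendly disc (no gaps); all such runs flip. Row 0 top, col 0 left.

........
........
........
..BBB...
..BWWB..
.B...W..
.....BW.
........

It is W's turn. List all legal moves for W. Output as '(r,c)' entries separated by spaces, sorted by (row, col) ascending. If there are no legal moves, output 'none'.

Answer: (2,1) (2,2) (2,3) (2,4) (2,5) (3,5) (4,1) (4,6) (6,4) (7,5)

Derivation:
(2,1): flips 1 -> legal
(2,2): flips 1 -> legal
(2,3): flips 1 -> legal
(2,4): flips 1 -> legal
(2,5): flips 1 -> legal
(3,1): no bracket -> illegal
(3,5): flips 1 -> legal
(3,6): no bracket -> illegal
(4,0): no bracket -> illegal
(4,1): flips 1 -> legal
(4,6): flips 1 -> legal
(5,0): no bracket -> illegal
(5,2): no bracket -> illegal
(5,3): no bracket -> illegal
(5,4): no bracket -> illegal
(5,6): no bracket -> illegal
(6,0): no bracket -> illegal
(6,1): no bracket -> illegal
(6,2): no bracket -> illegal
(6,4): flips 1 -> legal
(7,4): no bracket -> illegal
(7,5): flips 1 -> legal
(7,6): no bracket -> illegal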